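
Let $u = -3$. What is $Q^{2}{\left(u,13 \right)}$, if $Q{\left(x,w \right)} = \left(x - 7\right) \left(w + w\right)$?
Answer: $67600$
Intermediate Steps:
$Q{\left(x,w \right)} = 2 w \left(-7 + x\right)$ ($Q{\left(x,w \right)} = \left(-7 + x\right) 2 w = 2 w \left(-7 + x\right)$)
$Q^{2}{\left(u,13 \right)} = \left(2 \cdot 13 \left(-7 - 3\right)\right)^{2} = \left(2 \cdot 13 \left(-10\right)\right)^{2} = \left(-260\right)^{2} = 67600$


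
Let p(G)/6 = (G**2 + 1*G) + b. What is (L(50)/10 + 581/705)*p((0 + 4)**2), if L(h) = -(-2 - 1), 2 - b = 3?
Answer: 85907/47 ≈ 1827.8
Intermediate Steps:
b = -1 (b = 2 - 1*3 = 2 - 3 = -1)
p(G) = -6 + 6*G + 6*G**2 (p(G) = 6*((G**2 + 1*G) - 1) = 6*((G**2 + G) - 1) = 6*((G + G**2) - 1) = 6*(-1 + G + G**2) = -6 + 6*G + 6*G**2)
L(h) = 3 (L(h) = -1*(-3) = 3)
(L(50)/10 + 581/705)*p((0 + 4)**2) = (3/10 + 581/705)*(-6 + 6*(0 + 4)**2 + 6*((0 + 4)**2)**2) = (3*(1/10) + 581*(1/705))*(-6 + 6*4**2 + 6*(4**2)**2) = (3/10 + 581/705)*(-6 + 6*16 + 6*16**2) = 317*(-6 + 96 + 6*256)/282 = 317*(-6 + 96 + 1536)/282 = (317/282)*1626 = 85907/47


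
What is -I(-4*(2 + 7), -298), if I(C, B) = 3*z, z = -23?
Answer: 69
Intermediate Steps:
I(C, B) = -69 (I(C, B) = 3*(-23) = -69)
-I(-4*(2 + 7), -298) = -1*(-69) = 69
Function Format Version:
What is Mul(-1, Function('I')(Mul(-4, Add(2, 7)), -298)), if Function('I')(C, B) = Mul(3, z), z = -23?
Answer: 69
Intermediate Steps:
Function('I')(C, B) = -69 (Function('I')(C, B) = Mul(3, -23) = -69)
Mul(-1, Function('I')(Mul(-4, Add(2, 7)), -298)) = Mul(-1, -69) = 69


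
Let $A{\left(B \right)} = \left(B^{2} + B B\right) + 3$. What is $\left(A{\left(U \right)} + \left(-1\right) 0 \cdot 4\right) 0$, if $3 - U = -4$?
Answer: $0$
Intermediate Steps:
$U = 7$ ($U = 3 - -4 = 3 + 4 = 7$)
$A{\left(B \right)} = 3 + 2 B^{2}$ ($A{\left(B \right)} = \left(B^{2} + B^{2}\right) + 3 = 2 B^{2} + 3 = 3 + 2 B^{2}$)
$\left(A{\left(U \right)} + \left(-1\right) 0 \cdot 4\right) 0 = \left(\left(3 + 2 \cdot 7^{2}\right) + \left(-1\right) 0 \cdot 4\right) 0 = \left(\left(3 + 2 \cdot 49\right) + 0 \cdot 4\right) 0 = \left(\left(3 + 98\right) + 0\right) 0 = \left(101 + 0\right) 0 = 101 \cdot 0 = 0$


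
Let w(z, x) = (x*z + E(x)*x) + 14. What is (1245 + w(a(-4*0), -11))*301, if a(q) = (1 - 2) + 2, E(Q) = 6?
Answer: 355782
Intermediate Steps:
a(q) = 1 (a(q) = -1 + 2 = 1)
w(z, x) = 14 + 6*x + x*z (w(z, x) = (x*z + 6*x) + 14 = (6*x + x*z) + 14 = 14 + 6*x + x*z)
(1245 + w(a(-4*0), -11))*301 = (1245 + (14 + 6*(-11) - 11*1))*301 = (1245 + (14 - 66 - 11))*301 = (1245 - 63)*301 = 1182*301 = 355782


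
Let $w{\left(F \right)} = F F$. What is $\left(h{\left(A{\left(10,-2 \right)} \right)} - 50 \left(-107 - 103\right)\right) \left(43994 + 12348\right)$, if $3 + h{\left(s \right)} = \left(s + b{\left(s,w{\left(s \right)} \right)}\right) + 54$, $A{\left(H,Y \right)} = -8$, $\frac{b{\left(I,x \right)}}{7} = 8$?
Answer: $597168858$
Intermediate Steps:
$w{\left(F \right)} = F^{2}$
$b{\left(I,x \right)} = 56$ ($b{\left(I,x \right)} = 7 \cdot 8 = 56$)
$h{\left(s \right)} = 107 + s$ ($h{\left(s \right)} = -3 + \left(\left(s + 56\right) + 54\right) = -3 + \left(\left(56 + s\right) + 54\right) = -3 + \left(110 + s\right) = 107 + s$)
$\left(h{\left(A{\left(10,-2 \right)} \right)} - 50 \left(-107 - 103\right)\right) \left(43994 + 12348\right) = \left(\left(107 - 8\right) - 50 \left(-107 - 103\right)\right) \left(43994 + 12348\right) = \left(99 - -10500\right) 56342 = \left(99 + 10500\right) 56342 = 10599 \cdot 56342 = 597168858$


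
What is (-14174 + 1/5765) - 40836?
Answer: -317132649/5765 ≈ -55010.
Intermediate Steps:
(-14174 + 1/5765) - 40836 = -81713109/5765 - 40836 = -317132649/5765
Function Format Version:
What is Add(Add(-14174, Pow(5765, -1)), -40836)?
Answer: Rational(-317132649, 5765) ≈ -55010.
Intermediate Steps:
Add(Add(-14174, Pow(5765, -1)), -40836) = Add(Add(-14174, Rational(1, 5765)), -40836) = Add(Rational(-81713109, 5765), -40836) = Rational(-317132649, 5765)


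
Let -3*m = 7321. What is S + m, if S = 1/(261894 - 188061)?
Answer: -180177130/73833 ≈ -2440.3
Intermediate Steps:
S = 1/73833 ≈ 1.3544e-5
m = -7321/3 (m = -⅓*7321 = -7321/3 ≈ -2440.3)
S + m = 1/73833 - 7321/3 = -180177130/73833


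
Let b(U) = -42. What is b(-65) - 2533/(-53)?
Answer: 307/53 ≈ 5.7924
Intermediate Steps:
b(-65) - 2533/(-53) = -42 - 2533/(-53) = -42 - 2533*(-1)/53 = -42 - 1*(-2533/53) = -42 + 2533/53 = 307/53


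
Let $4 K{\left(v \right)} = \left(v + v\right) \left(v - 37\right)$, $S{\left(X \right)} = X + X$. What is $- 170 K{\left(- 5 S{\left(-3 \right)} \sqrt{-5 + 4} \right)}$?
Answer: $76500 + 94350 i \approx 76500.0 + 94350.0 i$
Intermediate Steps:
$S{\left(X \right)} = 2 X$
$K{\left(v \right)} = \frac{v \left(-37 + v\right)}{2}$ ($K{\left(v \right)} = \frac{\left(v + v\right) \left(v - 37\right)}{4} = \frac{2 v \left(-37 + v\right)}{4} = \frac{v \left(-37 + v\right)}{2}$)
$- 170 K{\left(- 5 S{\left(-3 \right)} \sqrt{-5 + 4} \right)} = - 170 \frac{- 5 \cdot 2 \left(-3\right) \sqrt{-5 + 4} \left(-37 + - 5 \cdot 2 \left(-3\right) \sqrt{-5 + 4}\right)}{2} = - 170 \frac{\left(-5\right) \left(-6\right) \sqrt{-1} \left(-37 + \left(-5\right) \left(-6\right) \sqrt{-1}\right)}{2} = - 170 \frac{30 i \left(-37 + 30 i\right)}{2} = - 170 \cdot 15 i \left(-37 + 30 i\right) = - 2550 i \left(-37 + 30 i\right)$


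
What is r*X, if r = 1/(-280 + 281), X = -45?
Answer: -45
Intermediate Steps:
r = 1 (r = 1/1 = 1)
r*X = 1*(-45) = -45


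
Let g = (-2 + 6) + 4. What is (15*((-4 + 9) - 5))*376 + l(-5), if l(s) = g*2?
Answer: 16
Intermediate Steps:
g = 8 (g = 4 + 4 = 8)
l(s) = 16 (l(s) = 8*2 = 16)
(15*((-4 + 9) - 5))*376 + l(-5) = (15*((-4 + 9) - 5))*376 + 16 = (15*(5 - 5))*376 + 16 = (15*0)*376 + 16 = 0*376 + 16 = 0 + 16 = 16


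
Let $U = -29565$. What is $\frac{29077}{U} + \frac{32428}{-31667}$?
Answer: $- \frac{1879515179}{936234855} \approx -2.0075$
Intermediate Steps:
$\frac{29077}{U} + \frac{32428}{-31667} = \frac{29077}{-29565} + \frac{32428}{-31667} = 29077 \left(- \frac{1}{29565}\right) + 32428 \left(- \frac{1}{31667}\right) = - \frac{29077}{29565} - \frac{32428}{31667} = - \frac{1879515179}{936234855}$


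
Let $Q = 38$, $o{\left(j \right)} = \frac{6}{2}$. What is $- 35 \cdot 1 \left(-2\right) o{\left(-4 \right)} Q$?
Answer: $7980$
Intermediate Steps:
$o{\left(j \right)} = 3$ ($o{\left(j \right)} = 6 \cdot \frac{1}{2} = 3$)
$- 35 \cdot 1 \left(-2\right) o{\left(-4 \right)} Q = - 35 \cdot 1 \left(-2\right) 3 \cdot 38 = - 35 \left(\left(-2\right) 3\right) 38 = \left(-35\right) \left(-6\right) 38 = 210 \cdot 38 = 7980$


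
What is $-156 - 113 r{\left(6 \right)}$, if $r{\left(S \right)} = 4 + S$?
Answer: $-1286$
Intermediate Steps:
$-156 - 113 r{\left(6 \right)} = -156 - 113 \left(4 + 6\right) = -156 - 1130 = -1286$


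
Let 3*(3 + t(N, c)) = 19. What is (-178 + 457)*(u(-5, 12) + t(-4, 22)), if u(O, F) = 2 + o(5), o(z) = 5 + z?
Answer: 4278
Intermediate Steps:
t(N, c) = 10/3 (t(N, c) = -3 + (1/3)*19 = -3 + 19/3 = 10/3)
u(O, F) = 12 (u(O, F) = 2 + (5 + 5) = 2 + 10 = 12)
(-178 + 457)*(u(-5, 12) + t(-4, 22)) = (-178 + 457)*(12 + 10/3) = 279*(46/3) = 4278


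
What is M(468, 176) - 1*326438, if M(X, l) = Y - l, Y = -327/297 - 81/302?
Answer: -9765146309/29898 ≈ -3.2662e+5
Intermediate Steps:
Y = -40937/29898 (Y = -327*1/297 - 81*1/302 = -109/99 - 81/302 = -40937/29898 ≈ -1.3692)
M(X, l) = -40937/29898 - l
M(468, 176) - 1*326438 = (-40937/29898 - 1*176) - 1*326438 = (-40937/29898 - 176) - 326438 = -5302985/29898 - 326438 = -9765146309/29898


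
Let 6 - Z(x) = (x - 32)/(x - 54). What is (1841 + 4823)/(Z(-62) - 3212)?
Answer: -386512/185995 ≈ -2.0781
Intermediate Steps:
Z(x) = 6 - (-32 + x)/(-54 + x) (Z(x) = 6 - (x - 32)/(x - 54) = 6 - (-32 + x)/(-54 + x))
(1841 + 4823)/(Z(-62) - 3212) = (1841 + 4823)/((-292 + 5*(-62))/(-54 - 62) - 3212) = 6664/((-292 - 310)/(-116) - 3212) = 6664/(-1/116*(-602) - 3212) = 6664/(301/58 - 3212) = 6664/(-185995/58) = 6664*(-58/185995) = -386512/185995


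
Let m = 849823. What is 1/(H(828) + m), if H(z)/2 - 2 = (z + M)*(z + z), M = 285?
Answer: 1/4536083 ≈ 2.2045e-7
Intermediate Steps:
H(z) = 4 + 4*z*(285 + z) (H(z) = 4 + 2*((z + 285)*(z + z)) = 4 + 2*((285 + z)*(2*z)) = 4 + 2*(2*z*(285 + z)) = 4 + 4*z*(285 + z))
1/(H(828) + m) = 1/((4 + 4*828² + 1140*828) + 849823) = 1/((4 + 4*685584 + 943920) + 849823) = 1/((4 + 2742336 + 943920) + 849823) = 1/(3686260 + 849823) = 1/4536083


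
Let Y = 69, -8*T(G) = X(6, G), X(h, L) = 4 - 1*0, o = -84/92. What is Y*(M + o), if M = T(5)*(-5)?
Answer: 219/2 ≈ 109.50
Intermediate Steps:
o = -21/23 (o = -84*1/92 = -21/23 ≈ -0.91304)
X(h, L) = 4 (X(h, L) = 4 + 0 = 4)
T(G) = -½ (T(G) = -⅛*4 = -½)
M = 5/2 (M = -½*(-5) = 5/2 ≈ 2.5000)
Y*(M + o) = 69*(5/2 - 21/23) = 69*(73/46) = 219/2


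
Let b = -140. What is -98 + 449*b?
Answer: -62958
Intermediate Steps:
-98 + 449*b = -98 + 449*(-140) = -98 - 62860 = -62958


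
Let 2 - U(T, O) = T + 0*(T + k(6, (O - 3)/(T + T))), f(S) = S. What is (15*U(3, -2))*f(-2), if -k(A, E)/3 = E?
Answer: 30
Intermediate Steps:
k(A, E) = -3*E
U(T, O) = 2 - T (U(T, O) = 2 - (T + 0*(T - 3*(O - 3)/(T + T))) = 2 - (T + 0*(T - 3*(-3 + O)/(2*T))) = 2 - (T + 0) = 2 - T)
(15*U(3, -2))*f(-2) = (15*(2 - 1*3))*(-2) = (15*(2 - 3))*(-2) = (15*(-1))*(-2) = -15*(-2) = 30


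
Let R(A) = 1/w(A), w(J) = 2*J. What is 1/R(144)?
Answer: 288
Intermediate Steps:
R(A) = 1/(2*A)
1/R(144) = 1/((1/2)/144) = 1/((1/2)*(1/144)) = 1/(1/288) = 288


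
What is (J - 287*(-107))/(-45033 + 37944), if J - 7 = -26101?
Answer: -4615/7089 ≈ -0.65101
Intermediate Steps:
J = -26094 (J = 7 - 26101 = -26094)
(J - 287*(-107))/(-45033 + 37944) = (-26094 - 287*(-107))/(-45033 + 37944) = (-26094 + 30709)/(-7089) = 4615*(-1/7089) = -4615/7089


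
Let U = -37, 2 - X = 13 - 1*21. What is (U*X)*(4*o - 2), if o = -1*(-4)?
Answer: -5180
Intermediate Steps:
o = 4
X = 10 (X = 2 - (13 - 1*21) = 2 - (13 - 21) = 2 - 1*(-8) = 2 + 8 = 10)
(U*X)*(4*o - 2) = (-37*10)*(4*4 - 2) = -370*(16 - 2) = -370*14 = -5180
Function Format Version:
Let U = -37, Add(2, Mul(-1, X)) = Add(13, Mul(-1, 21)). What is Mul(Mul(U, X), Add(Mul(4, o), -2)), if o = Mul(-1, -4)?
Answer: -5180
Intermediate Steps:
o = 4
X = 10 (X = Add(2, Mul(-1, Add(13, Mul(-1, 21)))) = Add(2, Mul(-1, Add(13, -21))) = Add(2, Mul(-1, -8)) = Add(2, 8) = 10)
Mul(Mul(U, X), Add(Mul(4, o), -2)) = Mul(Mul(-37, 10), Add(Mul(4, 4), -2)) = Mul(-370, Add(16, -2)) = Mul(-370, 14) = -5180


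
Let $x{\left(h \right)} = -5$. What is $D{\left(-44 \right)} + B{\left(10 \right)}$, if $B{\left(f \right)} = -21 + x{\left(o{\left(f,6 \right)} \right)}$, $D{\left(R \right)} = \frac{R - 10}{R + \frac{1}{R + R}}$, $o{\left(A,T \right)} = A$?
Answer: $- \frac{31982}{1291} \approx -24.773$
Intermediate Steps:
$D{\left(R \right)} = \frac{-10 + R}{R + \frac{1}{2 R}}$
$B{\left(f \right)} = -26$ ($B{\left(f \right)} = -21 - 5 = -26$)
$D{\left(-44 \right)} + B{\left(10 \right)} = 2 \left(-44\right) \frac{1}{1 + 2 \left(-44\right)^{2}} \left(-10 - 44\right) - 26 = 2 \left(-44\right) \frac{1}{1 + 2 \cdot 1936} \left(-54\right) - 26 = 2 \left(-44\right) \frac{1}{1 + 3872} \left(-54\right) - 26 = 2 \left(-44\right) \frac{1}{3873} \left(-54\right) - 26 = \frac{1584}{1291} - 26 = - \frac{31982}{1291}$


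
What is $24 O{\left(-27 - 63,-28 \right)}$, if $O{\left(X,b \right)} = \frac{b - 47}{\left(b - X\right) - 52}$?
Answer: $-180$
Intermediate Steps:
$O{\left(X,b \right)} = \frac{-47 + b}{-52 + b - X}$
$24 O{\left(-27 - 63,-28 \right)} = 24 \frac{47 - -28}{52 - 90 - -28} = 24 \frac{47 + 28}{52 - 90 + 28} = 24 \frac{1}{52 - 90 + 28} \cdot 75 = 24 \frac{1}{-10} \cdot 75 = 24 \left(\left(- \frac{1}{10}\right) 75\right) = 24 \left(- \frac{15}{2}\right) = -180$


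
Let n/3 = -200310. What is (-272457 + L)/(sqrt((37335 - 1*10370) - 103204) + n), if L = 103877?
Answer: 11256086600/40124104571 + 168580*I*sqrt(8471)/120372313713 ≈ 0.28053 + 0.0001289*I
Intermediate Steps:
n = -600930 (n = 3*(-200310) = -600930)
(-272457 + L)/(sqrt((37335 - 1*10370) - 103204) + n) = (-272457 + 103877)/(sqrt((37335 - 1*10370) - 103204) - 600930) = -168580/(sqrt((37335 - 10370) - 103204) - 600930) = -168580/(sqrt(26965 - 103204) - 600930) = -168580/(sqrt(-76239) - 600930) = -168580/(3*I*sqrt(8471) - 600930) = -168580/(-600930 + 3*I*sqrt(8471))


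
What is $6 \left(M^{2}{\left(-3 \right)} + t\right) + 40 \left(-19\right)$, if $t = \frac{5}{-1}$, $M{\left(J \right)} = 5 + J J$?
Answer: $386$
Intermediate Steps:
$M{\left(J \right)} = 5 + J^{2}$
$t = -5$ ($t = 5 \left(-1\right) = -5$)
$6 \left(M^{2}{\left(-3 \right)} + t\right) + 40 \left(-19\right) = 6 \left(\left(5 + \left(-3\right)^{2}\right)^{2} - 5\right) + 40 \left(-19\right) = 6 \left(\left(5 + 9\right)^{2} - 5\right) - 760 = 6 \left(14^{2} - 5\right) - 760 = 6 \left(196 - 5\right) - 760 = 6 \cdot 191 - 760 = 1146 - 760 = 386$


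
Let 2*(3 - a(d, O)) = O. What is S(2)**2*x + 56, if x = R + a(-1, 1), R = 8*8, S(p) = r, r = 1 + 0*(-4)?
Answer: 245/2 ≈ 122.50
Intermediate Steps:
r = 1 (r = 1 + 0 = 1)
a(d, O) = 3 - O/2
S(p) = 1
R = 64
x = 133/2 (x = 64 + (3 - 1/2*1) = 64 + (3 - 1/2) = 64 + 5/2 = 133/2 ≈ 66.500)
S(2)**2*x + 56 = 1**2*(133/2) + 56 = 1*(133/2) + 56 = 133/2 + 56 = 245/2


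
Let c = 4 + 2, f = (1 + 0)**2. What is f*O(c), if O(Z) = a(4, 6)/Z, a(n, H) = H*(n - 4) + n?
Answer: 2/3 ≈ 0.66667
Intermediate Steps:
f = 1 (f = 1**2 = 1)
c = 6
a(n, H) = n + H*(-4 + n) (a(n, H) = H*(-4 + n) + n = n + H*(-4 + n))
O(Z) = 4/Z (O(Z) = (4 - 4*6 + 6*4)/Z = (4 - 24 + 24)/Z = 4/Z)
f*O(c) = 1*(4/6) = 1*(4*(1/6)) = 1*(2/3) = 2/3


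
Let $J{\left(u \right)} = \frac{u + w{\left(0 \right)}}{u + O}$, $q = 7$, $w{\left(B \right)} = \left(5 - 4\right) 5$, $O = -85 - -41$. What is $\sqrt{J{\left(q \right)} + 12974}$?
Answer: $\frac{\sqrt{17760962}}{37} \approx 113.9$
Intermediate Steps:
$O = -44$ ($O = -85 + 41 = -44$)
$w{\left(B \right)} = 5$ ($w{\left(B \right)} = 1 \cdot 5 = 5$)
$J{\left(u \right)} = \frac{5 + u}{-44 + u}$ ($J{\left(u \right)} = \frac{u + 5}{u - 44} = \frac{5 + u}{-44 + u}$)
$\sqrt{J{\left(q \right)} + 12974} = \sqrt{\frac{5 + 7}{-44 + 7} + 12974} = \sqrt{\frac{1}{-37} \cdot 12 + 12974} = \sqrt{\left(- \frac{1}{37}\right) 12 + 12974} = \sqrt{- \frac{12}{37} + 12974} = \sqrt{\frac{480026}{37}} = \frac{\sqrt{17760962}}{37}$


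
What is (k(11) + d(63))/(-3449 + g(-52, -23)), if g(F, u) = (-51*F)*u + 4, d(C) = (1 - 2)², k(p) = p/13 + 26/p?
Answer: -602/9215063 ≈ -6.5328e-5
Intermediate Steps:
k(p) = 26/p + p/13 (k(p) = p*(1/13) + 26/p = p/13 + 26/p = 26/p + p/13)
d(C) = 1 (d(C) = (-1)² = 1)
g(F, u) = 4 - 51*F*u (g(F, u) = -51*F*u + 4 = 4 - 51*F*u)
(k(11) + d(63))/(-3449 + g(-52, -23)) = ((26/11 + (1/13)*11) + 1)/(-3449 + (4 - 51*(-52)*(-23))) = ((26*(1/11) + 11/13) + 1)/(-3449 + (4 - 60996)) = ((26/11 + 11/13) + 1)/(-3449 - 60992) = (459/143 + 1)/(-64441) = (602/143)*(-1/64441) = -602/9215063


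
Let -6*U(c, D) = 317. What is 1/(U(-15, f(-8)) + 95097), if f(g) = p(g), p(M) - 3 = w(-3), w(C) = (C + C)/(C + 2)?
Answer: 6/570265 ≈ 1.0521e-5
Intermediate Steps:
w(C) = 2*C/(2 + C) (w(C) = (2*C)/(2 + C) = 2*C/(2 + C))
p(M) = 9 (p(M) = 3 + 2*(-3)/(2 - 3) = 3 + 2*(-3)/(-1) = 3 + 2*(-3)*(-1) = 3 + 6 = 9)
f(g) = 9
U(c, D) = -317/6 (U(c, D) = -⅙*317 = -317/6)
1/(U(-15, f(-8)) + 95097) = 1/(-317/6 + 95097) = 1/(570265/6) = 6/570265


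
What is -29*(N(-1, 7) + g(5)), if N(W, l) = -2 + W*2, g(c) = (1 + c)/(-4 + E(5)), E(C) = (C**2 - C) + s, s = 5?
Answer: 754/7 ≈ 107.71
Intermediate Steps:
E(C) = 5 + C**2 - C (E(C) = (C**2 - C) + 5 = 5 + C**2 - C)
g(c) = 1/21 + c/21 (g(c) = (1 + c)/(-4 + (5 + 5**2 - 1*5)) = (1 + c)/(-4 + (5 + 25 - 5)) = (1 + c)/(-4 + 25) = (1 + c)/21 = (1 + c)*(1/21) = 1/21 + c/21)
N(W, l) = -2 + 2*W
-29*(N(-1, 7) + g(5)) = -29*((-2 + 2*(-1)) + (1/21 + (1/21)*5)) = -29*((-2 - 2) + (1/21 + 5/21)) = -29*(-4 + 2/7) = -29*(-26/7) = 754/7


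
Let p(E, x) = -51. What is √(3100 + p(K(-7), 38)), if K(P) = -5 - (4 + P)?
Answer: √3049 ≈ 55.218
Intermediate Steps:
K(P) = -9 - P (K(P) = -5 + (-4 - P) = -9 - P)
√(3100 + p(K(-7), 38)) = √(3100 - 51) = √3049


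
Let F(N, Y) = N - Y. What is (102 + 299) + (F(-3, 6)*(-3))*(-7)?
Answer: 212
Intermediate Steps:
(102 + 299) + (F(-3, 6)*(-3))*(-7) = (102 + 299) + ((-3 - 1*6)*(-3))*(-7) = 401 + ((-3 - 6)*(-3))*(-7) = 401 - 9*(-3)*(-7) = 401 + 27*(-7) = 401 - 189 = 212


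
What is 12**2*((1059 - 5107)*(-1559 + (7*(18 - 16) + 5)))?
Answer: 897684480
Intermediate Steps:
12**2*((1059 - 5107)*(-1559 + (7*(18 - 16) + 5))) = 144*(-4048*(-1559 + (7*2 + 5))) = 144*(-4048*(-1559 + (14 + 5))) = 144*(-4048*(-1559 + 19)) = 144*(-4048*(-1540)) = 144*6233920 = 897684480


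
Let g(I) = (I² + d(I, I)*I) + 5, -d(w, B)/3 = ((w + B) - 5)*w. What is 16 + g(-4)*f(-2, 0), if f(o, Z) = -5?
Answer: -3209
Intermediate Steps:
d(w, B) = -3*w*(-5 + B + w) (d(w, B) = -3*((w + B) - 5)*w = -3*((B + w) - 5)*w = -3*(-5 + B + w)*w = -3*w*(-5 + B + w))
g(I) = 5 + I² + 3*I²*(5 - 2*I) (g(I) = (I² + (3*I*(5 - I - I))*I) + 5 = (I² + (3*I*(5 - 2*I))*I) + 5 = (I² + 3*I²*(5 - 2*I)) + 5 = 5 + I² + 3*I²*(5 - 2*I))
16 + g(-4)*f(-2, 0) = 16 + (5 - 6*(-4)³ + 16*(-4)²)*(-5) = 16 + (5 - 6*(-64) + 16*16)*(-5) = 16 + (5 + 384 + 256)*(-5) = 16 + 645*(-5) = 16 - 3225 = -3209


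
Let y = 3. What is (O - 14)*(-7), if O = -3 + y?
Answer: 98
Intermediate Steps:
O = 0 (O = -3 + 3 = 0)
(O - 14)*(-7) = (0 - 14)*(-7) = -14*(-7) = 98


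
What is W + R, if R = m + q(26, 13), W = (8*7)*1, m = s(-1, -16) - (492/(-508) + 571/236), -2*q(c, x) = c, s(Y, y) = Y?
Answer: 1215335/29972 ≈ 40.549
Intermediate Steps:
q(c, x) = -c/2
m = -73461/29972 (m = -1 - (492/(-508) + 571/236) = -1 - (492*(-1/508) + 571*(1/236)) = -1 - (-123/127 + 571/236) = -1 - 1*43489/29972 = -1 - 43489/29972 = -73461/29972 ≈ -2.4510)
W = 56 (W = 56*1 = 56)
R = -463097/29972 (R = -73461/29972 - 1/2*26 = -73461/29972 - 13 = -463097/29972 ≈ -15.451)
W + R = 56 - 463097/29972 = 1215335/29972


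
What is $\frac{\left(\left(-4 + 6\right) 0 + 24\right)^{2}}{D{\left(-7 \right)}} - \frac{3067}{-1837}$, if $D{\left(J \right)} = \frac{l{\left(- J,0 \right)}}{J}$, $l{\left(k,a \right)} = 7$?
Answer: $- \frac{1055045}{1837} \approx -574.33$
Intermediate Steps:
$D{\left(J \right)} = \frac{7}{J}$
$\frac{\left(\left(-4 + 6\right) 0 + 24\right)^{2}}{D{\left(-7 \right)}} - \frac{3067}{-1837} = \frac{\left(\left(-4 + 6\right) 0 + 24\right)^{2}}{7 \frac{1}{-7}} - \frac{3067}{-1837} = \frac{\left(2 \cdot 0 + 24\right)^{2}}{7 \left(- \frac{1}{7}\right)} - - \frac{3067}{1837} = \frac{\left(0 + 24\right)^{2}}{-1} + \frac{3067}{1837} = 24^{2} \left(-1\right) + \frac{3067}{1837} = 576 \left(-1\right) + \frac{3067}{1837} = -576 + \frac{3067}{1837} = - \frac{1055045}{1837}$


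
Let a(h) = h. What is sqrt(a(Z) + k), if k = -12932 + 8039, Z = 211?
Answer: I*sqrt(4682) ≈ 68.425*I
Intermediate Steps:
k = -4893
sqrt(a(Z) + k) = sqrt(211 - 4893) = sqrt(-4682) = I*sqrt(4682)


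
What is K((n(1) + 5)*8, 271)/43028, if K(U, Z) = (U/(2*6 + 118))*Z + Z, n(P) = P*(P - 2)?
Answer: 21951/2796820 ≈ 0.0078486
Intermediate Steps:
n(P) = P*(-2 + P)
K(U, Z) = Z + U*Z/130 (K(U, Z) = (U/(12 + 118))*Z + Z = (U/130)*Z + Z = U*Z/130 + Z = Z + U*Z/130)
K((n(1) + 5)*8, 271)/43028 = ((1/130)*271*(130 + (1*(-2 + 1) + 5)*8))/43028 = ((1/130)*271*(130 + (1*(-1) + 5)*8))*(1/43028) = ((1/130)*271*(130 + (-1 + 5)*8))*(1/43028) = ((1/130)*271*(130 + 4*8))*(1/43028) = ((1/130)*271*(130 + 32))*(1/43028) = ((1/130)*271*162)*(1/43028) = (21951/65)*(1/43028) = 21951/2796820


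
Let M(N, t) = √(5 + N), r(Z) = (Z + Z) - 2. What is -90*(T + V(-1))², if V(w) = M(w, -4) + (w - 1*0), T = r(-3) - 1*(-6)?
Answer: -90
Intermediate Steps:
r(Z) = -2 + 2*Z (r(Z) = 2*Z - 2 = -2 + 2*Z)
T = -2 (T = (-2 + 2*(-3)) - 1*(-6) = (-2 - 6) + 6 = -8 + 6 = -2)
V(w) = w + √(5 + w) (V(w) = √(5 + w) + (w - 1*0) = √(5 + w) + (w + 0) = √(5 + w) + w = w + √(5 + w))
-90*(T + V(-1))² = -90*(-2 + (-1 + √(5 - 1)))² = -90*(-2 + (-1 + √4))² = -90*(-2 + (-1 + 2))² = -90*(-2 + 1)² = -90*(-1)² = -90*1 = -90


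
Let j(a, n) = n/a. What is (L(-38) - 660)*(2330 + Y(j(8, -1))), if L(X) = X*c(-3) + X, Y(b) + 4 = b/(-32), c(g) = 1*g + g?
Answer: -139932395/128 ≈ -1.0932e+6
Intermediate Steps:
c(g) = 2*g (c(g) = g + g = 2*g)
Y(b) = -4 - b/32 (Y(b) = -4 + b/(-32) = -4 + b*(-1/32) = -4 - b/32)
L(X) = -5*X (L(X) = X*(2*(-3)) + X = X*(-6) + X = -6*X + X = -5*X)
(L(-38) - 660)*(2330 + Y(j(8, -1))) = (-5*(-38) - 660)*(2330 + (-4 - (-1)/(32*8))) = (190 - 660)*(2330 + (-4 - (-1)/(32*8))) = -470*(2330 + (-4 - 1/32*(-⅛))) = -470*(2330 + (-4 + 1/256)) = -470*(2330 - 1023/256) = -470*595457/256 = -139932395/128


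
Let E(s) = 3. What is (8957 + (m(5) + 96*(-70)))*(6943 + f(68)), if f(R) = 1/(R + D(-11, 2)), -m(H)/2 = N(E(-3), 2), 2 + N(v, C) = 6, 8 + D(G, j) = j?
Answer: 959510943/62 ≈ 1.5476e+7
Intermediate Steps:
D(G, j) = -8 + j
N(v, C) = 4 (N(v, C) = -2 + 6 = 4)
m(H) = -8 (m(H) = -2*4 = -8)
f(R) = 1/(-6 + R) (f(R) = 1/(R + (-8 + 2)) = 1/(R - 6) = 1/(-6 + R))
(8957 + (m(5) + 96*(-70)))*(6943 + f(68)) = (8957 + (-8 + 96*(-70)))*(6943 + 1/(-6 + 68)) = (8957 + (-8 - 6720))*(6943 + 1/62) = (8957 - 6728)*(6943 + 1/62) = 2229*(430467/62) = 959510943/62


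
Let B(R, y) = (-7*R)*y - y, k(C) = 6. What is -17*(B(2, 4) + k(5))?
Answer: 918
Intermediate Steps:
B(R, y) = -y - 7*R*y (B(R, y) = -7*R*y - y = -y - 7*R*y)
-17*(B(2, 4) + k(5)) = -17*(-1*4*(1 + 7*2) + 6) = -17*(-1*4*(1 + 14) + 6) = -17*(-1*4*15 + 6) = -17*(-60 + 6) = -17*(-54) = 918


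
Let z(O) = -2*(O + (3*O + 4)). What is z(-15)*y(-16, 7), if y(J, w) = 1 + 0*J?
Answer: 112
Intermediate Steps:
z(O) = -8 - 8*O (z(O) = -2*(O + (4 + 3*O)) = -2*(4 + 4*O) = -8 - 8*O)
y(J, w) = 1 (y(J, w) = 1 + 0 = 1)
z(-15)*y(-16, 7) = (-8 - 8*(-15))*1 = (-8 + 120)*1 = 112*1 = 112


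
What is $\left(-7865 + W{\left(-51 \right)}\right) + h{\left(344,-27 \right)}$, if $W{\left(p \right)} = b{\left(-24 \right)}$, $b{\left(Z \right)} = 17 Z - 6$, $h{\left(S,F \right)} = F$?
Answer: $-8306$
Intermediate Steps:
$b{\left(Z \right)} = -6 + 17 Z$
$W{\left(p \right)} = -414$ ($W{\left(p \right)} = -6 + 17 \left(-24\right) = -6 - 408 = -414$)
$\left(-7865 + W{\left(-51 \right)}\right) + h{\left(344,-27 \right)} = \left(-7865 - 414\right) - 27 = -8279 - 27 = -8306$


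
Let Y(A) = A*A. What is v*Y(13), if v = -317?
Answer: -53573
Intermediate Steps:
Y(A) = A²
v*Y(13) = -317*13² = -317*169 = -53573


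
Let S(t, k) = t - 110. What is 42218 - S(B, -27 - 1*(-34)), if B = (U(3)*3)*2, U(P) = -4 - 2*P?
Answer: 42388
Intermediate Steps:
B = -60 (B = ((-4 - 2*3)*3)*2 = ((-4 - 6)*3)*2 = -10*3*2 = -30*2 = -60)
S(t, k) = -110 + t
42218 - S(B, -27 - 1*(-34)) = 42218 - (-110 - 60) = 42218 - 1*(-170) = 42218 + 170 = 42388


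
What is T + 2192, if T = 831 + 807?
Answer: 3830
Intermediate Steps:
T = 1638
T + 2192 = 1638 + 2192 = 3830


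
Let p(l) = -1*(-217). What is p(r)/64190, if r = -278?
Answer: 31/9170 ≈ 0.0033806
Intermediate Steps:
p(l) = 217
p(r)/64190 = 217/64190 = 217*(1/64190) = 31/9170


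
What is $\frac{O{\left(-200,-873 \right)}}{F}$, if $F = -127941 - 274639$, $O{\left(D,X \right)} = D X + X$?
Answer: $- \frac{173727}{402580} \approx -0.43153$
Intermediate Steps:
$O{\left(D,X \right)} = X + D X$
$F = -402580$
$\frac{O{\left(-200,-873 \right)}}{F} = \frac{\left(-873\right) \left(1 - 200\right)}{-402580} = \left(-873\right) \left(-199\right) \left(- \frac{1}{402580}\right) = 173727 \left(- \frac{1}{402580}\right) = - \frac{173727}{402580}$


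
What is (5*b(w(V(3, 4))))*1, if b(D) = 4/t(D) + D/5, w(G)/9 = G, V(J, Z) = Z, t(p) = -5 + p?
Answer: 1136/31 ≈ 36.645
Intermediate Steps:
w(G) = 9*G
b(D) = 4/(-5 + D) + D/5
(5*b(w(V(3, 4))))*1 = (5*((20 + (9*4)*(-5 + 9*4))/(5*(-5 + 9*4))))*1 = (5*((20 + 36*(-5 + 36))/(5*(-5 + 36))))*1 = (5*((⅕)*(20 + 36*31)/31))*1 = (5*((⅕)*(1/31)*(20 + 1116)))*1 = (5*((⅕)*(1/31)*1136))*1 = (5*(1136/155))*1 = (1136/31)*1 = 1136/31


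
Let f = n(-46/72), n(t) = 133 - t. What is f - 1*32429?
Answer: -1162633/36 ≈ -32295.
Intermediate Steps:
f = 4811/36 (f = 133 - (-46)/72 = 133 - 1*(-23/36) = 133 + 23/36 = 4811/36 ≈ 133.64)
f - 1*32429 = 4811/36 - 1*32429 = 4811/36 - 32429 = -1162633/36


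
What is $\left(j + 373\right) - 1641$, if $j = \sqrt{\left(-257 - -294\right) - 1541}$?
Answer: $-1268 + 4 i \sqrt{94} \approx -1268.0 + 38.781 i$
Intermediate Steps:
$j = 4 i \sqrt{94}$ ($j = \sqrt{\left(-257 + 294\right) - 1541} = \sqrt{37 - 1541} = \sqrt{-1504} = 4 i \sqrt{94} \approx 38.781 i$)
$\left(j + 373\right) - 1641 = \left(4 i \sqrt{94} + 373\right) - 1641 = \left(373 + 4 i \sqrt{94}\right) - 1641 = -1268 + 4 i \sqrt{94}$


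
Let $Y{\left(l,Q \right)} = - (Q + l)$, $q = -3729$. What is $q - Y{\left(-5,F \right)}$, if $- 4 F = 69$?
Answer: $- \frac{15005}{4} \approx -3751.3$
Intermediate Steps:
$F = - \frac{69}{4}$ ($F = \left(- \frac{1}{4}\right) 69 = - \frac{69}{4} \approx -17.25$)
$Y{\left(l,Q \right)} = - Q - l$
$q - Y{\left(-5,F \right)} = -3729 - \left(\left(-1\right) \left(- \frac{69}{4}\right) - -5\right) = -3729 - \left(\frac{69}{4} + 5\right) = -3729 - \frac{89}{4} = - \frac{15005}{4}$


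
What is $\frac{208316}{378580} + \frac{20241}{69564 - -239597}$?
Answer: $\frac{18016505164}{29260542845} \approx 0.61573$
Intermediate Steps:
$\frac{208316}{378580} + \frac{20241}{69564 - -239597} = 208316 \cdot \frac{1}{378580} + \frac{20241}{69564 + 239597} = \frac{52079}{94645} + \frac{20241}{309161} = \frac{18016505164}{29260542845}$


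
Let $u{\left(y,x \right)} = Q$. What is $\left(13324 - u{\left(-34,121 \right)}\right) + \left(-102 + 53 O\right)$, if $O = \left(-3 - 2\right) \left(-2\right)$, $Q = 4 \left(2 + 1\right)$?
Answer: $13740$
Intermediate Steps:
$Q = 12$ ($Q = 4 \cdot 3 = 12$)
$O = 10$ ($O = \left(-5\right) \left(-2\right) = 10$)
$u{\left(y,x \right)} = 12$
$\left(13324 - u{\left(-34,121 \right)}\right) + \left(-102 + 53 O\right) = \left(13324 - 12\right) + \left(-102 + 53 \cdot 10\right) = \left(13324 - 12\right) + \left(-102 + 530\right) = 13312 + 428 = 13740$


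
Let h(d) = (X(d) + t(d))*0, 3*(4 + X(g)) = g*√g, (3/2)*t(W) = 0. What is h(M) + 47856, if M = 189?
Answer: 47856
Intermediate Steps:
t(W) = 0 (t(W) = (⅔)*0 = 0)
X(g) = -4 + g^(3/2)/3 (X(g) = -4 + (g*√g)/3 = -4 + g^(3/2)/3)
h(d) = 0 (h(d) = ((-4 + d^(3/2)/3) + 0)*0 = (-4 + d^(3/2)/3)*0 = 0)
h(M) + 47856 = 0 + 47856 = 47856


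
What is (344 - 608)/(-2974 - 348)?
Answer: 12/151 ≈ 0.079470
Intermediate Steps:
(344 - 608)/(-2974 - 348) = -264/(-3322) = -264*(-1/3322) = 12/151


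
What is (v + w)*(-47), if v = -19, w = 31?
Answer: -564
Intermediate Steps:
(v + w)*(-47) = (-19 + 31)*(-47) = 12*(-47) = -564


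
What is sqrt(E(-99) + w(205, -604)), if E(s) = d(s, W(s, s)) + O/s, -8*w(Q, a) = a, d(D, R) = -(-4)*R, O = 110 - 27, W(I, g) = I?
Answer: 5*I*sqrt(55990)/66 ≈ 17.926*I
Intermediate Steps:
O = 83
d(D, R) = 4*R
w(Q, a) = -a/8
E(s) = 4*s + 83/s
sqrt(E(-99) + w(205, -604)) = sqrt((4*(-99) + 83/(-99)) - 1/8*(-604)) = sqrt((-396 + 83*(-1/99)) + 151/2) = sqrt((-396 - 83/99) + 151/2) = sqrt(-39287/99 + 151/2) = sqrt(-63625/198) = 5*I*sqrt(55990)/66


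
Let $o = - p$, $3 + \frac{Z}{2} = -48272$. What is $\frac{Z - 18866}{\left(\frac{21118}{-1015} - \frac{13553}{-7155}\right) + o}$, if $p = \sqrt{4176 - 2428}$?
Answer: $- \frac{4604772770668483560}{2933152268218499} + \frac{486975785139169200 \sqrt{437}}{2933152268218499} \approx 1900.8$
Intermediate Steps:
$p = 2 \sqrt{437}$ ($p = \sqrt{1748} = 2 \sqrt{437} \approx 41.809$)
$Z = -96550$ ($Z = -6 + 2 \left(-48272\right) = -6 - 96544 = -96550$)
$o = - 2 \sqrt{437} \approx -41.809$
$\frac{Z - 18866}{\left(\frac{21118}{-1015} - \frac{13553}{-7155}\right) + o} = \frac{-96550 - 18866}{\left(\frac{21118}{-1015} - \frac{13553}{-7155}\right) - 2 \sqrt{437}} = - \frac{115416}{\left(21118 \left(- \frac{1}{1015}\right) - - \frac{13553}{7155}\right) - 2 \sqrt{437}} = - \frac{115416}{\left(- \frac{21118}{1015} + \frac{13553}{7155}\right) - 2 \sqrt{437}} = - \frac{115416}{- \frac{27468599}{1452465} - 2 \sqrt{437}}$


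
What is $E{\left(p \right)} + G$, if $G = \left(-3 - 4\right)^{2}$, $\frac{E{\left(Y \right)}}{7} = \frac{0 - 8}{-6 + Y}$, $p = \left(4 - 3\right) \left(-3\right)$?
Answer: $\frac{497}{9} \approx 55.222$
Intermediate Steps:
$p = -3$ ($p = 1 \left(-3\right) = -3$)
$E{\left(Y \right)} = - \frac{56}{-6 + Y}$ ($E{\left(Y \right)} = 7 \frac{0 - 8}{-6 + Y} = 7 \left(- \frac{8}{-6 + Y}\right) = - \frac{56}{-6 + Y}$)
$G = 49$ ($G = \left(-7\right)^{2} = 49$)
$E{\left(p \right)} + G = - \frac{56}{-6 - 3} + 49 = - \frac{56}{-9} + 49 = \left(-56\right) \left(- \frac{1}{9}\right) + 49 = \frac{56}{9} + 49 = \frac{497}{9}$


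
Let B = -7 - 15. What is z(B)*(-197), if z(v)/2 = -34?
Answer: 13396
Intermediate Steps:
B = -22
z(v) = -68 (z(v) = 2*(-34) = -68)
z(B)*(-197) = -68*(-197) = 13396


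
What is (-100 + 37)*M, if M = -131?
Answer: 8253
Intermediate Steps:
(-100 + 37)*M = (-100 + 37)*(-131) = -63*(-131) = 8253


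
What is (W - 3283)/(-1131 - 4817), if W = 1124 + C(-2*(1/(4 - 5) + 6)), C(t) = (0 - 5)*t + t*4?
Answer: 2149/5948 ≈ 0.36130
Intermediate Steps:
C(t) = -t (C(t) = -5*t + 4*t = -t)
W = 1134 (W = 1124 - (-2)*(1/(4 - 5) + 6) = 1124 - (-2)*(1/(-1) + 6) = 1124 - (-2)*(-1 + 6) = 1124 - (-2)*5 = 1124 - 1*(-10) = 1124 + 10 = 1134)
(W - 3283)/(-1131 - 4817) = (1134 - 3283)/(-1131 - 4817) = -2149/(-5948) = -2149*(-1/5948) = 2149/5948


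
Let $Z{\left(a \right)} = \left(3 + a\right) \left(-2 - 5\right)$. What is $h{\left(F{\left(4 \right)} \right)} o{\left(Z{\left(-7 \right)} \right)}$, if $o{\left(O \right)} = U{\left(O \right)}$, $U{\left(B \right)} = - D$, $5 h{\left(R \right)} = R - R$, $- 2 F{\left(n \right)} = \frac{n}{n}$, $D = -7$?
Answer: $0$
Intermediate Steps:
$Z{\left(a \right)} = -21 - 7 a$ ($Z{\left(a \right)} = \left(3 + a\right) \left(-7\right) = -21 - 7 a$)
$F{\left(n \right)} = - \frac{1}{2}$ ($F{\left(n \right)} = - \frac{n \frac{1}{n}}{2} = \left(- \frac{1}{2}\right) 1 = - \frac{1}{2}$)
$h{\left(R \right)} = 0$ ($h{\left(R \right)} = \frac{R - R}{5} = \frac{1}{5} \cdot 0 = 0$)
$U{\left(B \right)} = 7$ ($U{\left(B \right)} = \left(-1\right) \left(-7\right) = 7$)
$o{\left(O \right)} = 7$
$h{\left(F{\left(4 \right)} \right)} o{\left(Z{\left(-7 \right)} \right)} = 0 \cdot 7 = 0$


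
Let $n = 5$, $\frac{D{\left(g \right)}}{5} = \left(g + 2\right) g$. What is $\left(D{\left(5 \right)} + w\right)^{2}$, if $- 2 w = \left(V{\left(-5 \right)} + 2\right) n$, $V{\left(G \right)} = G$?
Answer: $\frac{133225}{4} \approx 33306.0$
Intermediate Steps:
$D{\left(g \right)} = 5 g \left(2 + g\right)$ ($D{\left(g \right)} = 5 \left(g + 2\right) g = 5 \left(2 + g\right) g = 5 g \left(2 + g\right)$)
$w = \frac{15}{2}$ ($w = - \frac{\left(-5 + 2\right) 5}{2} = - \frac{\left(-3\right) 5}{2} = \left(- \frac{1}{2}\right) \left(-15\right) = \frac{15}{2} \approx 7.5$)
$\left(D{\left(5 \right)} + w\right)^{2} = \left(5 \cdot 5 \left(2 + 5\right) + \frac{15}{2}\right)^{2} = \left(5 \cdot 5 \cdot 7 + \frac{15}{2}\right)^{2} = \left(175 + \frac{15}{2}\right)^{2} = \left(\frac{365}{2}\right)^{2} = \frac{133225}{4}$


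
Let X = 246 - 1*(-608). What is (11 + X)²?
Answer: 748225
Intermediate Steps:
X = 854 (X = 246 + 608 = 854)
(11 + X)² = (11 + 854)² = 865² = 748225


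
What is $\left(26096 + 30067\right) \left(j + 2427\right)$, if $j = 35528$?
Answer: $2131666665$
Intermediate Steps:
$\left(26096 + 30067\right) \left(j + 2427\right) = \left(26096 + 30067\right) \left(35528 + 2427\right) = 56163 \cdot 37955 = 2131666665$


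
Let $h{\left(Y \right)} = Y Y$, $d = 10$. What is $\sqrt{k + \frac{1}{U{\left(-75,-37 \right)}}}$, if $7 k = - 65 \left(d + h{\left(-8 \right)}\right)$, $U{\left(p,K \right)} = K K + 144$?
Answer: $\frac{i \sqrt{77076246093}}{10591} \approx 26.213 i$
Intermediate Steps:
$U{\left(p,K \right)} = 144 + K^{2}$ ($U{\left(p,K \right)} = K^{2} + 144 = 144 + K^{2}$)
$h{\left(Y \right)} = Y^{2}$
$k = - \frac{4810}{7}$ ($k = \frac{\left(-65\right) \left(10 + \left(-8\right)^{2}\right)}{7} = \frac{\left(-65\right) \left(10 + 64\right)}{7} = \frac{\left(-65\right) 74}{7} = \frac{1}{7} \left(-4810\right) = - \frac{4810}{7} \approx -687.14$)
$\sqrt{k + \frac{1}{U{\left(-75,-37 \right)}}} = \sqrt{- \frac{4810}{7} + \frac{1}{144 + \left(-37\right)^{2}}} = \sqrt{- \frac{4810}{7} + \frac{1}{144 + 1369}} = \sqrt{- \frac{4810}{7} + \frac{1}{1513}} = \sqrt{- \frac{7277523}{10591}} = \frac{i \sqrt{77076246093}}{10591}$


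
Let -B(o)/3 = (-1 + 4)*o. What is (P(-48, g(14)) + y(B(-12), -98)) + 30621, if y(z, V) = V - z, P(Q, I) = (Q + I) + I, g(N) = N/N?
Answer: 30369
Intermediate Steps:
B(o) = -9*o (B(o) = -3*(-1 + 4)*o = -9*o)
g(N) = 1
P(Q, I) = Q + 2*I (P(Q, I) = (I + Q) + I = Q + 2*I)
(P(-48, g(14)) + y(B(-12), -98)) + 30621 = ((-48 + 2*1) + (-98 - (-9)*(-12))) + 30621 = ((-48 + 2) + (-98 - 1*108)) + 30621 = (-46 + (-98 - 108)) + 30621 = (-46 - 206) + 30621 = -252 + 30621 = 30369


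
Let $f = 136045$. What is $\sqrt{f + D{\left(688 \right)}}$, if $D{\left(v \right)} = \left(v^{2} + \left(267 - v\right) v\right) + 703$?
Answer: $2 \sqrt{80111} \approx 566.08$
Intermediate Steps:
$D{\left(v \right)} = 703 + v^{2} + v \left(267 - v\right)$ ($D{\left(v \right)} = \left(v^{2} + v \left(267 - v\right)\right) + 703 = 703 + v^{2} + v \left(267 - v\right)$)
$\sqrt{f + D{\left(688 \right)}} = \sqrt{136045 + \left(703 + 267 \cdot 688\right)} = \sqrt{136045 + \left(703 + 183696\right)} = \sqrt{136045 + 184399} = \sqrt{320444} = 2 \sqrt{80111}$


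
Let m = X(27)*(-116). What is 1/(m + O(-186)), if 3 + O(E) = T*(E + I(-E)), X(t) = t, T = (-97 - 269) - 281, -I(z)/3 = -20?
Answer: 1/78387 ≈ 1.2757e-5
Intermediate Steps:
I(z) = 60 (I(z) = -3*(-20) = 60)
T = -647 (T = -366 - 281 = -647)
O(E) = -38823 - 647*E (O(E) = -3 - 647*(E + 60) = -3 - 647*(60 + E) = -3 + (-38820 - 647*E) = -38823 - 647*E)
m = -3132 (m = 27*(-116) = -3132)
1/(m + O(-186)) = 1/(-3132 + (-38823 - 647*(-186))) = 1/(-3132 + (-38823 + 120342)) = 1/(-3132 + 81519) = 1/78387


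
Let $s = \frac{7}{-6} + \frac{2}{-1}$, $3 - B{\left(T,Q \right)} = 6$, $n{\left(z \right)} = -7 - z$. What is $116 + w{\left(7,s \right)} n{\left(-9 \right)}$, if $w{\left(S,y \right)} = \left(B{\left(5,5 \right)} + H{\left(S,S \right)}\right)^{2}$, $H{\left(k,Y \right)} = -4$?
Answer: $214$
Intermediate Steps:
$B{\left(T,Q \right)} = -3$ ($B{\left(T,Q \right)} = 3 - 6 = -3$)
$s = - \frac{19}{6}$ ($s = 7 \left(- \frac{1}{6}\right) + 2 \left(-1\right) = - \frac{7}{6} - 2 = - \frac{19}{6} \approx -3.1667$)
$w{\left(S,y \right)} = 49$ ($w{\left(S,y \right)} = \left(-3 - 4\right)^{2} = \left(-7\right)^{2} = 49$)
$116 + w{\left(7,s \right)} n{\left(-9 \right)} = 116 + 49 \left(-7 - -9\right) = 116 + 49 \left(-7 + 9\right) = 116 + 49 \cdot 2 = 116 + 98 = 214$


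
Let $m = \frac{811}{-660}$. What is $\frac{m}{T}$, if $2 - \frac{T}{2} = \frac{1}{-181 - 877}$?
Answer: $- \frac{429019}{1397220} \approx -0.30705$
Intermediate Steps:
$m = - \frac{811}{660}$ ($m = 811 \left(- \frac{1}{660}\right) = - \frac{811}{660} \approx -1.2288$)
$T = \frac{2117}{529}$ ($T = 4 - \frac{2}{-181 - 877} = 4 - \frac{2}{-1058} = 4 - - \frac{1}{529} = 4 + \frac{1}{529} = \frac{2117}{529} \approx 4.0019$)
$\frac{m}{T} = - \frac{811}{660 \cdot \frac{2117}{529}} = \left(- \frac{811}{660}\right) \frac{529}{2117} = - \frac{429019}{1397220}$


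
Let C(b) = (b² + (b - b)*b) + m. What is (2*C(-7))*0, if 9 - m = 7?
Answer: 0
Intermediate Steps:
m = 2 (m = 9 - 1*7 = 9 - 7 = 2)
C(b) = 2 + b² (C(b) = (b² + (b - b)*b) + 2 = (b² + 0*b) + 2 = (b² + 0) + 2 = b² + 2 = 2 + b²)
(2*C(-7))*0 = (2*(2 + (-7)²))*0 = (2*(2 + 49))*0 = (2*51)*0 = 102*0 = 0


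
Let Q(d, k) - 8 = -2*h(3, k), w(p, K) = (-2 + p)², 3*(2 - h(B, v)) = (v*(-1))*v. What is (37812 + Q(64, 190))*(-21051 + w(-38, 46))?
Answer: -802314848/3 ≈ -2.6744e+8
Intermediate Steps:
h(B, v) = 2 + v²/3 (h(B, v) = 2 - v*(-1)*v/3 = 2 - (-v)*v/3 = 2 - (-1)*v²/3 = 2 + v²/3)
Q(d, k) = 4 - 2*k²/3 (Q(d, k) = 8 - 2*(2 + k²/3) = 8 + (-4 - 2*k²/3) = 4 - 2*k²/3)
(37812 + Q(64, 190))*(-21051 + w(-38, 46)) = (37812 + (4 - ⅔*190²))*(-21051 + (-2 - 38)²) = (37812 + (4 - ⅔*36100))*(-21051 + (-40)²) = (37812 + (4 - 72200/3))*(-21051 + 1600) = (37812 - 72188/3)*(-19451) = (41248/3)*(-19451) = -802314848/3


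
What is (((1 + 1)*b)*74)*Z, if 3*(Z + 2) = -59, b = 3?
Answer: -9620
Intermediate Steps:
Z = -65/3 (Z = -2 + (⅓)*(-59) = -2 - 59/3 = -65/3 ≈ -21.667)
(((1 + 1)*b)*74)*Z = (((1 + 1)*3)*74)*(-65/3) = ((2*3)*74)*(-65/3) = (6*74)*(-65/3) = 444*(-65/3) = -9620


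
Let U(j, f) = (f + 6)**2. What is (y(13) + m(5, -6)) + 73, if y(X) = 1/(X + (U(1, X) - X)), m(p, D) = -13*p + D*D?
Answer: 15885/361 ≈ 44.003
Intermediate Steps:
U(j, f) = (6 + f)**2
m(p, D) = D**2 - 13*p (m(p, D) = -13*p + D**2 = D**2 - 13*p)
y(X) = (6 + X)**(-2) (y(X) = 1/(X + ((6 + X)**2 - X)) = 1/((6 + X)**2) = (6 + X)**(-2))
(y(13) + m(5, -6)) + 73 = ((6 + 13)**(-2) + ((-6)**2 - 13*5)) + 73 = (19**(-2) + (36 - 65)) + 73 = (1/361 - 29) + 73 = -10468/361 + 73 = 15885/361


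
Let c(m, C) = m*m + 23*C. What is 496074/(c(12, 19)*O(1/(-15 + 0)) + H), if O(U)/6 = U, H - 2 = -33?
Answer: -826790/439 ≈ -1883.3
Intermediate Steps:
c(m, C) = m**2 + 23*C
H = -31 (H = 2 - 33 = -31)
O(U) = 6*U
496074/(c(12, 19)*O(1/(-15 + 0)) + H) = 496074/((12**2 + 23*19)*(6/(-15 + 0)) - 31) = 496074/((144 + 437)*(6/(-15)) - 31) = 496074/(581*(6*(-1/15)) - 31) = 496074/(581*(-2/5) - 31) = 496074/(-1162/5 - 31) = 496074/(-1317/5) = 496074*(-5/1317) = -826790/439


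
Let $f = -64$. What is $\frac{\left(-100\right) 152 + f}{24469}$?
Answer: $- \frac{15264}{24469} \approx -0.62381$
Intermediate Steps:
$\frac{\left(-100\right) 152 + f}{24469} = \frac{\left(-100\right) 152 - 64}{24469} = \left(-15200 - 64\right) \frac{1}{24469} = \left(-15264\right) \frac{1}{24469} = - \frac{15264}{24469}$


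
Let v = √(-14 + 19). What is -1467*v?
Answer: -1467*√5 ≈ -3280.3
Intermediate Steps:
v = √5 ≈ 2.2361
-1467*v = -1467*√5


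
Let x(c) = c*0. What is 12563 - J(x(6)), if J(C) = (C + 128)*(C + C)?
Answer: 12563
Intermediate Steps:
x(c) = 0
J(C) = 2*C*(128 + C) (J(C) = (128 + C)*(2*C) = 2*C*(128 + C))
12563 - J(x(6)) = 12563 - 2*0*(128 + 0) = 12563 - 2*0*128 = 12563 - 1*0 = 12563 + 0 = 12563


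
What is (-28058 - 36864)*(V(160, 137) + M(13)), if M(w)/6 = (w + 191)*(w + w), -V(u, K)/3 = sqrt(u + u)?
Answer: -2066077728 + 1558128*sqrt(5) ≈ -2.0626e+9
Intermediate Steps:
V(u, K) = -3*sqrt(2)*sqrt(u) (V(u, K) = -3*sqrt(u + u) = -3*sqrt(2)*sqrt(u))
M(w) = 12*w*(191 + w) (M(w) = 6*((w + 191)*(w + w)) = 6*((191 + w)*(2*w)) = 6*(2*w*(191 + w)) = 12*w*(191 + w))
(-28058 - 36864)*(V(160, 137) + M(13)) = (-28058 - 36864)*(-3*sqrt(2)*sqrt(160) + 12*13*(191 + 13)) = -64922*(-3*sqrt(2)*4*sqrt(10) + 12*13*204) = -64922*(-24*sqrt(5) + 31824) = -64922*(31824 - 24*sqrt(5)) = -2066077728 + 1558128*sqrt(5)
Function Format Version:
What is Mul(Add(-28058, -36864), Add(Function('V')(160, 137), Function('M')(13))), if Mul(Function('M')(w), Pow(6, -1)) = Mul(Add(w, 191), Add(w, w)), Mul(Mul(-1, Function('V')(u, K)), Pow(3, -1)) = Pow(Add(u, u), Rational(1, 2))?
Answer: Add(-2066077728, Mul(1558128, Pow(5, Rational(1, 2)))) ≈ -2.0626e+9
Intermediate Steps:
Function('V')(u, K) = Mul(-3, Pow(2, Rational(1, 2)), Pow(u, Rational(1, 2))) (Function('V')(u, K) = Mul(-3, Pow(Add(u, u), Rational(1, 2))) = Mul(-3, Pow(Mul(2, u), Rational(1, 2))) = Mul(-3, Mul(Pow(2, Rational(1, 2)), Pow(u, Rational(1, 2)))) = Mul(-3, Pow(2, Rational(1, 2)), Pow(u, Rational(1, 2))))
Function('M')(w) = Mul(12, w, Add(191, w)) (Function('M')(w) = Mul(6, Mul(Add(w, 191), Add(w, w))) = Mul(6, Mul(Add(191, w), Mul(2, w))) = Mul(6, Mul(2, w, Add(191, w))) = Mul(12, w, Add(191, w)))
Mul(Add(-28058, -36864), Add(Function('V')(160, 137), Function('M')(13))) = Mul(Add(-28058, -36864), Add(Mul(-3, Pow(2, Rational(1, 2)), Pow(160, Rational(1, 2))), Mul(12, 13, Add(191, 13)))) = Mul(-64922, Add(Mul(-3, Pow(2, Rational(1, 2)), Mul(4, Pow(10, Rational(1, 2)))), Mul(12, 13, 204))) = Mul(-64922, Add(Mul(-24, Pow(5, Rational(1, 2))), 31824)) = Mul(-64922, Add(31824, Mul(-24, Pow(5, Rational(1, 2))))) = Add(-2066077728, Mul(1558128, Pow(5, Rational(1, 2))))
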